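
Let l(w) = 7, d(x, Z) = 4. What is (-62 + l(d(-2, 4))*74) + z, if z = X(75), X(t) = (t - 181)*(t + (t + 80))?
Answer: -23924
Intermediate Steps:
X(t) = (-181 + t)*(80 + 2*t) (X(t) = (-181 + t)*(t + (80 + t)) = (-181 + t)*(80 + 2*t))
z = -24380 (z = -14480 - 282*75 + 2*75**2 = -14480 - 21150 + 2*5625 = -14480 - 21150 + 11250 = -24380)
(-62 + l(d(-2, 4))*74) + z = (-62 + 7*74) - 24380 = (-62 + 518) - 24380 = 456 - 24380 = -23924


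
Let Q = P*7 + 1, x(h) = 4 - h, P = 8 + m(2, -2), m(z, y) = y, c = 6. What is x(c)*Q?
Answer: -86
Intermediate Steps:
P = 6 (P = 8 - 2 = 6)
Q = 43 (Q = 6*7 + 1 = 42 + 1 = 43)
x(c)*Q = (4 - 1*6)*43 = (4 - 6)*43 = -2*43 = -86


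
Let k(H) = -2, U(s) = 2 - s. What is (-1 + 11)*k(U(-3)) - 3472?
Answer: -3492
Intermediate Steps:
(-1 + 11)*k(U(-3)) - 3472 = (-1 + 11)*(-2) - 3472 = 10*(-2) - 3472 = -20 - 3472 = -3492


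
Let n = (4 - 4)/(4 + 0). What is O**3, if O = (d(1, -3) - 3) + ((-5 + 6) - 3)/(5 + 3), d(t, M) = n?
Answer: -2197/64 ≈ -34.328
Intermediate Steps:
n = 0 (n = 0/4 = 0*(1/4) = 0)
d(t, M) = 0
O = -13/4 (O = (0 - 3) + ((-5 + 6) - 3)/(5 + 3) = -3 + (1 - 3)/8 = -3 - 2*1/8 = -3 - 1/4 = -13/4 ≈ -3.2500)
O**3 = (-13/4)**3 = -2197/64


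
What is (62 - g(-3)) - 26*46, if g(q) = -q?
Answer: -1137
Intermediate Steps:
(62 - g(-3)) - 26*46 = (62 - (-1)*(-3)) - 26*46 = (62 - 1*3) - 1196 = (62 - 3) - 1196 = 59 - 1196 = -1137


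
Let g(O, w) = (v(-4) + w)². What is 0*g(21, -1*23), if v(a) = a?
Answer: 0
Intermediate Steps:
g(O, w) = (-4 + w)²
0*g(21, -1*23) = 0*(-4 - 1*23)² = 0*(-4 - 23)² = 0*(-27)² = 0*729 = 0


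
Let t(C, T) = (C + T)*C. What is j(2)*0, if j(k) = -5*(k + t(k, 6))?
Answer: 0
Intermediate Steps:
t(C, T) = C*(C + T)
j(k) = -5*k - 5*k*(6 + k) (j(k) = -5*(k + k*(k + 6)) = -5*(k + k*(6 + k)) = -5*k - 5*k*(6 + k))
j(2)*0 = (5*2*(-7 - 1*2))*0 = (5*2*(-7 - 2))*0 = (5*2*(-9))*0 = -90*0 = 0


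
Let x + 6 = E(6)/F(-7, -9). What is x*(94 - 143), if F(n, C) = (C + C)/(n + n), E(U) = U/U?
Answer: 2303/9 ≈ 255.89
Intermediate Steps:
E(U) = 1
F(n, C) = C/n (F(n, C) = (2*C)/((2*n)) = (2*C)*(1/(2*n)) = C/n)
x = -47/9 (x = -6 + 1/(-9/(-7)) = -6 + 1/(-9*(-⅐)) = -6 + 1/(9/7) = -6 + 1*(7/9) = -6 + 7/9 = -47/9 ≈ -5.2222)
x*(94 - 143) = -47*(94 - 143)/9 = -47/9*(-49) = 2303/9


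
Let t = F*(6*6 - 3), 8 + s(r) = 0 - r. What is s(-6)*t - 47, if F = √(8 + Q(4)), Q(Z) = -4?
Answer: -179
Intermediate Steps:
s(r) = -8 - r (s(r) = -8 + (0 - r) = -8 - r)
F = 2 (F = √(8 - 4) = √4 = 2)
t = 66 (t = 2*(6*6 - 3) = 2*(36 - 3) = 2*33 = 66)
s(-6)*t - 47 = (-8 - 1*(-6))*66 - 47 = (-8 + 6)*66 - 47 = -2*66 - 47 = -132 - 47 = -179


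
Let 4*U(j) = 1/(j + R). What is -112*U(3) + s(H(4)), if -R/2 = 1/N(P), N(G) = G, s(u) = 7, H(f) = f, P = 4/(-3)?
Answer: 7/9 ≈ 0.77778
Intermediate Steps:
P = -4/3 (P = 4*(-⅓) = -4/3 ≈ -1.3333)
R = 3/2 (R = -2/(-4/3) = -2*(-¾) = 3/2 ≈ 1.5000)
U(j) = 1/(4*(3/2 + j)) (U(j) = 1/(4*(j + 3/2)) = 1/(4*(3/2 + j)))
-112*U(3) + s(H(4)) = -56/(3 + 2*3) + 7 = -56/(3 + 6) + 7 = -56/9 + 7 = 7/9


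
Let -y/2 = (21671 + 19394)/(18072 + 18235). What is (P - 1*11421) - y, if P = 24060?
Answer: 458966303/36307 ≈ 12641.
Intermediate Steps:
y = -82130/36307 (y = -2*(21671 + 19394)/(18072 + 18235) = -82130/36307 ≈ -2.2621)
(P - 1*11421) - y = (24060 - 1*11421) - 1*(-82130/36307) = (24060 - 11421) + 82130/36307 = 12639 + 82130/36307 = 458966303/36307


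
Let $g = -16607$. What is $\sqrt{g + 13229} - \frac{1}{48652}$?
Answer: $- \frac{1}{48652} + i \sqrt{3378} \approx -2.0554 \cdot 10^{-5} + 58.121 i$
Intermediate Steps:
$\sqrt{g + 13229} - \frac{1}{48652} = \sqrt{-16607 + 13229} - \frac{1}{48652} = \sqrt{-3378} - \frac{1}{48652} = i \sqrt{3378} - \frac{1}{48652} = - \frac{1}{48652} + i \sqrt{3378}$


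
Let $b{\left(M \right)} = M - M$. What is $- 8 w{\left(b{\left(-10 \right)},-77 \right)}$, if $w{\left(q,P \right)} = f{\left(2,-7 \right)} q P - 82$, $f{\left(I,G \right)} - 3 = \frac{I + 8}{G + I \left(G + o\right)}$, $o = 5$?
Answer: $656$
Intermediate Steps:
$f{\left(I,G \right)} = 3 + \frac{8 + I}{G + I \left(5 + G\right)}$ ($f{\left(I,G \right)} = 3 + \frac{I + 8}{G + I \left(G + 5\right)} = 3 + \frac{8 + I}{G + I \left(5 + G\right)}$)
$b{\left(M \right)} = 0$
$w{\left(q,P \right)} = -82 + \frac{23 P q}{11}$ ($w{\left(q,P \right)} = \frac{8 + 3 \left(-7\right) + 16 \cdot 2 + 3 \left(-7\right) 2}{-7 + 5 \cdot 2 - 14} q P - 82 = \frac{8 - 21 + 32 - 42}{-7 + 10 - 14} q P - 82 = \frac{1}{-11} \left(-23\right) q P - 82 = \left(- \frac{1}{11}\right) \left(-23\right) q P - 82 = \frac{23 q}{11} P - 82 = \frac{23 P q}{11} - 82 = -82 + \frac{23 P q}{11}$)
$- 8 w{\left(b{\left(-10 \right)},-77 \right)} = - 8 \left(-82 + \frac{23}{11} \left(-77\right) 0\right) = - 8 \left(-82 + 0\right) = \left(-8\right) \left(-82\right) = 656$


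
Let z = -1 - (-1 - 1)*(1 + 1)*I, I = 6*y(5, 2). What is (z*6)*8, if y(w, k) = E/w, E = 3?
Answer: 3216/5 ≈ 643.20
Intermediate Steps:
y(w, k) = 3/w
I = 18/5 (I = 6*(3/5) = 18/5 ≈ 3.6000)
z = 67/5 (z = -1 - (-1 - 1)*(1 + 1)*18/5 = -1 - (-2*2)*18/5 = -1 - (-4)*18/5 = -1 - 1*(-72/5) = -1 + 72/5 = 67/5 ≈ 13.400)
(z*6)*8 = ((67/5)*6)*8 = (402/5)*8 = 3216/5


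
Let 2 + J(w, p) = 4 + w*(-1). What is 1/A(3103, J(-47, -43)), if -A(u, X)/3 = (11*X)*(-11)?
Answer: 1/17787 ≈ 5.6221e-5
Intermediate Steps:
J(w, p) = 2 - w (J(w, p) = -2 + (4 + w*(-1)) = -2 + (4 - w) = 2 - w)
A(u, X) = 363*X (A(u, X) = -3*11*X*(-11) = -(-363)*X = 363*X)
1/A(3103, J(-47, -43)) = 1/(363*(2 - 1*(-47))) = 1/(363*(2 + 47)) = 1/(363*49) = 1/17787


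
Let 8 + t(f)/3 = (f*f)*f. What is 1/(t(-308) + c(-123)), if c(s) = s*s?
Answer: -1/87639231 ≈ -1.1410e-8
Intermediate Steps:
t(f) = -24 + 3*f**3 (t(f) = -24 + 3*((f*f)*f) = -24 + 3*(f**2*f) = -24 + 3*f**3)
c(s) = s**2
1/(t(-308) + c(-123)) = 1/((-24 + 3*(-308)**3) + (-123)**2) = 1/((-24 + 3*(-29218112)) + 15129) = 1/((-24 - 87654336) + 15129) = 1/(-87654360 + 15129) = 1/(-87639231) = -1/87639231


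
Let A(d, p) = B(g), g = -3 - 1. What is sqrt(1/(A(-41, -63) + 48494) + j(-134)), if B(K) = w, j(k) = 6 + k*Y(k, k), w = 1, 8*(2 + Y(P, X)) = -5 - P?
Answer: I*sqrt(17748770449695)/96990 ≈ 43.437*I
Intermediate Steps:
Y(P, X) = -21/8 - P/8 (Y(P, X) = -2 + (-5 - P)/8 = -2 + (-5/8 - P/8) = -21/8 - P/8)
g = -4
j(k) = 6 + k*(-21/8 - k/8)
B(K) = 1
A(d, p) = 1
sqrt(1/(A(-41, -63) + 48494) + j(-134)) = sqrt(1/(1 + 48494) + (6 - 1/8*(-134)*(21 - 134))) = sqrt(1/48495 + (6 - 1/8*(-134)*(-113))) = sqrt(1/48495 + (6 - 7571/4)) = sqrt(1/48495 - 7547/4) = sqrt(-365991761/193980) = I*sqrt(17748770449695)/96990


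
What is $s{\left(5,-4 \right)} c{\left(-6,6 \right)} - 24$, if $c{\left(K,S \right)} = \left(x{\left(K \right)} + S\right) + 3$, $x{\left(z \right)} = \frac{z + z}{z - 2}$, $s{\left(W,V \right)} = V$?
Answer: $-66$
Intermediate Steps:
$x{\left(z \right)} = \frac{2 z}{-2 + z}$
$c{\left(K,S \right)} = 3 + S + \frac{2 K}{-2 + K}$ ($c{\left(K,S \right)} = \left(\frac{2 K}{-2 + K} + S\right) + 3 = \left(S + \frac{2 K}{-2 + K}\right) + 3 = 3 + S + \frac{2 K}{-2 + K}$)
$s{\left(5,-4 \right)} c{\left(-6,6 \right)} - 24 = - 4 \frac{2 \left(-6\right) + \left(-2 - 6\right) \left(3 + 6\right)}{-2 - 6} - 24 = - 4 \frac{-12 - 72}{-8} - 24 = - 4 \left(- \frac{-12 - 72}{8}\right) - 24 = - 4 \left(\left(- \frac{1}{8}\right) \left(-84\right)\right) - 24 = \left(-4\right) \frac{21}{2} - 24 = -42 - 24 = -66$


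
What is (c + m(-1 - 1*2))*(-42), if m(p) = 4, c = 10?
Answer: -588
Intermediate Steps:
(c + m(-1 - 1*2))*(-42) = (10 + 4)*(-42) = 14*(-42) = -588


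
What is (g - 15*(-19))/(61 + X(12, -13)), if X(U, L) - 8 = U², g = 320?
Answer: 605/213 ≈ 2.8404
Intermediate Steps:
X(U, L) = 8 + U²
(g - 15*(-19))/(61 + X(12, -13)) = (320 - 15*(-19))/(61 + (8 + 12²)) = (320 + 285)/(61 + (8 + 144)) = 605/(61 + 152) = 605/213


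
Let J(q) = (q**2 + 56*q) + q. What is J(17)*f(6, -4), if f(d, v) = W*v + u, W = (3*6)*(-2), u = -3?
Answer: 177378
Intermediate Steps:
W = -36 (W = 18*(-2) = -36)
J(q) = q**2 + 57*q
f(d, v) = -3 - 36*v (f(d, v) = -36*v - 3 = -3 - 36*v)
J(17)*f(6, -4) = (17*(57 + 17))*(-3 - 36*(-4)) = (17*74)*(-3 + 144) = 1258*141 = 177378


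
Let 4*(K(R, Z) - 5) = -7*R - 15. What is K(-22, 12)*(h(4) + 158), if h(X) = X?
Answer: 12879/2 ≈ 6439.5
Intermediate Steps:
K(R, Z) = 5/4 - 7*R/4 (K(R, Z) = 5 + (-7*R - 15)/4 = 5 + (-15 - 7*R)/4 = 5 + (-15/4 - 7*R/4) = 5/4 - 7*R/4)
K(-22, 12)*(h(4) + 158) = (5/4 - 7/4*(-22))*(4 + 158) = (5/4 + 77/2)*162 = (159/4)*162 = 12879/2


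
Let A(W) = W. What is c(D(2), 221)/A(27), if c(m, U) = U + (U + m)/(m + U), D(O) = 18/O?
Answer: 74/9 ≈ 8.2222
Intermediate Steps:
c(m, U) = 1 + U (c(m, U) = U + (U + m)/(U + m) = U + 1 = 1 + U)
c(D(2), 221)/A(27) = (1 + 221)/27 = 222*(1/27) = 74/9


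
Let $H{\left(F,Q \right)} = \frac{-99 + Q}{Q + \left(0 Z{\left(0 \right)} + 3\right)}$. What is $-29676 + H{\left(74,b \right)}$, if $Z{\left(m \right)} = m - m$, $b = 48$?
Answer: $-29677$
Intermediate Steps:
$Z{\left(m \right)} = 0$
$H{\left(F,Q \right)} = \frac{-99 + Q}{3 + Q}$ ($H{\left(F,Q \right)} = \frac{-99 + Q}{Q + \left(0 \cdot 0 + 3\right)} = \frac{-99 + Q}{Q + \left(0 + 3\right)} = \frac{-99 + Q}{Q + 3} = \frac{-99 + Q}{3 + Q}$)
$-29676 + H{\left(74,b \right)} = -29676 + \frac{-99 + 48}{3 + 48} = -29676 + \frac{1}{51} \left(-51\right) = -29676 - 1 = -29677$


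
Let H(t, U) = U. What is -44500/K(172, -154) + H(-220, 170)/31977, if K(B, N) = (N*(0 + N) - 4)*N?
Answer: 47935/2738736 ≈ 0.017503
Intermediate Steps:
K(B, N) = N*(-4 + N**2) (K(B, N) = (N*N - 4)*N = (N**2 - 4)*N = (-4 + N**2)*N = N*(-4 + N**2))
-44500/K(172, -154) + H(-220, 170)/31977 = -44500*(-1/(154*(-4 + (-154)**2))) + 170/31977 = -44500*(-1/(154*(-4 + 23716))) + 170*(1/31977) = -44500/((-154*23712)) + 10/1881 = -44500/(-3651648) + 10/1881 = -44500*(-1/3651648) + 10/1881 = 11125/912912 + 10/1881 = 47935/2738736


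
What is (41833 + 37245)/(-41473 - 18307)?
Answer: -39539/29890 ≈ -1.3228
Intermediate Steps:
(41833 + 37245)/(-41473 - 18307) = 79078/(-59780) = 79078*(-1/59780) = -39539/29890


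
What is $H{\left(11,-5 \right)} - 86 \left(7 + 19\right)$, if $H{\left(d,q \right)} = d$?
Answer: $-2225$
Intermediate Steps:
$H{\left(11,-5 \right)} - 86 \left(7 + 19\right) = 11 - 86 \left(7 + 19\right) = 11 - 2236 = -2225$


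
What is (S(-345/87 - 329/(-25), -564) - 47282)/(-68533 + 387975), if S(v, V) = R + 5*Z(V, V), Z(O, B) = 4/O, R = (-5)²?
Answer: -3331621/22520661 ≈ -0.14794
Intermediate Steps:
R = 25
S(v, V) = 25 + 20/V (S(v, V) = 25 + 5*(4/V) = 25 + 20/V)
(S(-345/87 - 329/(-25), -564) - 47282)/(-68533 + 387975) = ((25 + 20/(-564)) - 47282)/(-68533 + 387975) = ((25 + 20*(-1/564)) - 47282)/319442 = ((25 - 5/141) - 47282)*(1/319442) = (3520/141 - 47282)*(1/319442) = -6663242/141*1/319442 = -3331621/22520661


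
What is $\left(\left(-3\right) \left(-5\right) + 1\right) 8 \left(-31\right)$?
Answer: $-3968$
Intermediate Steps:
$\left(\left(-3\right) \left(-5\right) + 1\right) 8 \left(-31\right) = \left(15 + 1\right) 8 \left(-31\right) = 16 \cdot 8 \left(-31\right) = 128 \left(-31\right) = -3968$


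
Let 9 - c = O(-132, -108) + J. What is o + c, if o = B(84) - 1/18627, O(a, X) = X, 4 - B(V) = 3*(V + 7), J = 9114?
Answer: -172597783/18627 ≈ -9266.0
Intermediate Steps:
B(V) = -17 - 3*V (B(V) = 4 - 3*(V + 7) = 4 - 3*(7 + V) = 4 - (21 + 3*V) = 4 + (-21 - 3*V) = -17 - 3*V)
o = -5010664/18627 (o = (-17 - 3*84) - 1/18627 = (-17 - 252) - 1*1/18627 = -269 - 1/18627 = -5010664/18627 ≈ -269.00)
c = -8997 (c = 9 - (-108 + 9114) = 9 - 1*9006 = 9 - 9006 = -8997)
o + c = -5010664/18627 - 8997 = -172597783/18627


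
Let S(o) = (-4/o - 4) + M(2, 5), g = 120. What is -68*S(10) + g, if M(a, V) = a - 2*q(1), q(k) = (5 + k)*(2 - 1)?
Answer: 5496/5 ≈ 1099.2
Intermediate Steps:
q(k) = 5 + k (q(k) = (5 + k)*1 = 5 + k)
M(a, V) = -12 + a (M(a, V) = a - 2*(5 + 1) = a - 2*6 = a - 12 = -12 + a)
S(o) = -14 - 4/o (S(o) = (-4/o - 4) + (-12 + 2) = (-4 - 4/o) - 10 = -14 - 4/o)
-68*S(10) + g = -68*(-14 - 4/10) + 120 = -68*(-14 - 4*⅒) + 120 = -68*(-14 - ⅖) + 120 = -68*(-72/5) + 120 = 4896/5 + 120 = 5496/5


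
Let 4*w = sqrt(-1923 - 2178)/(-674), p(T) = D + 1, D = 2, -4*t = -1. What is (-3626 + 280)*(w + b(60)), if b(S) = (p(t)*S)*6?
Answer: -3613680 + 1673*I*sqrt(4101)/1348 ≈ -3.6137e+6 + 79.479*I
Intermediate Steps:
t = 1/4 (t = -1/4*(-1) = 1/4 ≈ 0.25000)
p(T) = 3 (p(T) = 2 + 1 = 3)
b(S) = 18*S (b(S) = (3*S)*6 = 18*S)
w = -I*sqrt(4101)/2696 (w = (sqrt(-1923 - 2178)/(-674))/4 = (sqrt(-4101)*(-1/674))/4 = ((I*sqrt(4101))*(-1/674))/4 = (-I*sqrt(4101)/674)/4 = -I*sqrt(4101)/2696 ≈ -0.023753*I)
(-3626 + 280)*(w + b(60)) = (-3626 + 280)*(-I*sqrt(4101)/2696 + 18*60) = -3346*(-I*sqrt(4101)/2696 + 1080) = -3346*(1080 - I*sqrt(4101)/2696) = -3613680 + 1673*I*sqrt(4101)/1348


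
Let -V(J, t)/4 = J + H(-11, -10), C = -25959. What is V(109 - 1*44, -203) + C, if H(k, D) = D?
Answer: -26179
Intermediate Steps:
V(J, t) = 40 - 4*J (V(J, t) = -4*(J - 10) = -4*(-10 + J) = 40 - 4*J)
V(109 - 1*44, -203) + C = (40 - 4*(109 - 1*44)) - 25959 = (40 - 4*(109 - 44)) - 25959 = (40 - 4*65) - 25959 = (40 - 260) - 25959 = -220 - 25959 = -26179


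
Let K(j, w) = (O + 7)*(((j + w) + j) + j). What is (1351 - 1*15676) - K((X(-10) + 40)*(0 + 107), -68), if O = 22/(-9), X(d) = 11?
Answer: -797348/9 ≈ -88594.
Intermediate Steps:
O = -22/9 (O = 22*(-⅑) = -22/9 ≈ -2.4444)
K(j, w) = 41*j/3 + 41*w/9 (K(j, w) = (-22/9 + 7)*(((j + w) + j) + j) = 41*((w + 2*j) + j)/9 = 41*(w + 3*j)/9 = 41*j/3 + 41*w/9)
(1351 - 1*15676) - K((X(-10) + 40)*(0 + 107), -68) = (1351 - 1*15676) - (41*((11 + 40)*(0 + 107))/3 + (41/9)*(-68)) = (1351 - 15676) - (41*(51*107)/3 - 2788/9) = -14325 - ((41/3)*5457 - 2788/9) = -14325 - (74579 - 2788/9) = -14325 - 1*668423/9 = -14325 - 668423/9 = -797348/9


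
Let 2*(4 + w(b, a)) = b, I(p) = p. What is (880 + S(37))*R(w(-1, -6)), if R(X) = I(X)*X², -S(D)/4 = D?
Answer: -133407/2 ≈ -66704.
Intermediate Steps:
S(D) = -4*D
w(b, a) = -4 + b/2
R(X) = X³ (R(X) = X*X² = X³)
(880 + S(37))*R(w(-1, -6)) = (880 - 4*37)*(-4 + (½)*(-1))³ = (880 - 148)*(-4 - ½)³ = 732*(-9/2)³ = 732*(-729/8) = -133407/2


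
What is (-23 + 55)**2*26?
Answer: 26624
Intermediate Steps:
(-23 + 55)**2*26 = 32**2*26 = 1024*26 = 26624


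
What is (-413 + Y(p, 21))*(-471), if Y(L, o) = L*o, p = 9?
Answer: 105504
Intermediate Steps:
(-413 + Y(p, 21))*(-471) = (-413 + 9*21)*(-471) = (-413 + 189)*(-471) = -224*(-471) = 105504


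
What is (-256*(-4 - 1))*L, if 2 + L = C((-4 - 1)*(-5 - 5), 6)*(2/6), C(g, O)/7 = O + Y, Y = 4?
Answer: 81920/3 ≈ 27307.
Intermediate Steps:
C(g, O) = 28 + 7*O (C(g, O) = 7*(O + 4) = 7*(4 + O) = 28 + 7*O)
L = 64/3 (L = -2 + (28 + 7*6)*(2/6) = -2 + (28 + 42)*(2*(⅙)) = -2 + 70*(⅓) = -2 + 70/3 = 64/3 ≈ 21.333)
(-256*(-4 - 1))*L = -256*(-4 - 1)*(64/3) = -256*(-5)*(64/3) = -64*(-20)*(64/3) = 1280*(64/3) = 81920/3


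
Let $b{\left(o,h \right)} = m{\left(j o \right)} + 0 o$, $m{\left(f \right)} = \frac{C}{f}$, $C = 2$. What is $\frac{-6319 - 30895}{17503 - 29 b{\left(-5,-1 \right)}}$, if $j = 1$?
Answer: $- \frac{186070}{87573} \approx -2.1247$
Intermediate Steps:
$m{\left(f \right)} = \frac{2}{f}$
$b{\left(o,h \right)} = \frac{2}{o}$ ($b{\left(o,h \right)} = \frac{2}{1 o} + 0 o = \frac{2}{o} + 0 = \frac{2}{o}$)
$\frac{-6319 - 30895}{17503 - 29 b{\left(-5,-1 \right)}} = \frac{-6319 - 30895}{17503 - 29 \frac{2}{-5}} = - \frac{37214}{17503 - 29 \cdot 2 \left(- \frac{1}{5}\right)} = - \frac{37214}{17503 - - \frac{58}{5}} = - \frac{37214}{17503 + \frac{58}{5}} = - \frac{37214}{\frac{87573}{5}} = \left(-37214\right) \frac{5}{87573} = - \frac{186070}{87573}$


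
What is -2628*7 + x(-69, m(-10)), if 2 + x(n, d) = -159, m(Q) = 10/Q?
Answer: -18557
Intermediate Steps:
x(n, d) = -161 (x(n, d) = -2 - 159 = -161)
-2628*7 + x(-69, m(-10)) = -2628*7 - 161 = -18396 - 161 = -18557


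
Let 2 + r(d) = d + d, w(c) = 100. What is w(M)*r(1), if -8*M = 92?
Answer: 0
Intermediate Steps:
M = -23/2 (M = -1/8*92 = -23/2 ≈ -11.500)
r(d) = -2 + 2*d (r(d) = -2 + (d + d) = -2 + 2*d)
w(M)*r(1) = 100*(-2 + 2*1) = 100*(-2 + 2) = 100*0 = 0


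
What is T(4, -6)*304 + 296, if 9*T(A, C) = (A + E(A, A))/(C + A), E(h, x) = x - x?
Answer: 2056/9 ≈ 228.44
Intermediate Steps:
E(h, x) = 0
T(A, C) = A/(9*(A + C)) (T(A, C) = ((A + 0)/(C + A))/9 = (A/(A + C))/9 = A/(9*(A + C)))
T(4, -6)*304 + 296 = ((1/9)*4/(4 - 6))*304 + 296 = ((1/9)*4/(-2))*304 + 296 = ((1/9)*4*(-1/2))*304 + 296 = -2/9*304 + 296 = -608/9 + 296 = 2056/9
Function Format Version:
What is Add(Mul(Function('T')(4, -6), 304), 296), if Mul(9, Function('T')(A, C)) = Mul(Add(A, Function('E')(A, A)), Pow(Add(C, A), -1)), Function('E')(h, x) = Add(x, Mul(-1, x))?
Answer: Rational(2056, 9) ≈ 228.44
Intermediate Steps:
Function('E')(h, x) = 0
Function('T')(A, C) = Mul(Rational(1, 9), A, Pow(Add(A, C), -1)) (Function('T')(A, C) = Mul(Rational(1, 9), Mul(Add(A, 0), Pow(Add(C, A), -1))) = Mul(Rational(1, 9), Mul(A, Pow(Add(A, C), -1))) = Mul(Rational(1, 9), A, Pow(Add(A, C), -1)))
Add(Mul(Function('T')(4, -6), 304), 296) = Add(Mul(Mul(Rational(1, 9), 4, Pow(Add(4, -6), -1)), 304), 296) = Add(Mul(Mul(Rational(1, 9), 4, Pow(-2, -1)), 304), 296) = Add(Mul(Mul(Rational(1, 9), 4, Rational(-1, 2)), 304), 296) = Add(Mul(Rational(-2, 9), 304), 296) = Add(Rational(-608, 9), 296) = Rational(2056, 9)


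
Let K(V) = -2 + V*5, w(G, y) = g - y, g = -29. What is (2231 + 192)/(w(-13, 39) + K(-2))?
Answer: -2423/80 ≈ -30.288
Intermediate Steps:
w(G, y) = -29 - y
K(V) = -2 + 5*V
(2231 + 192)/(w(-13, 39) + K(-2)) = (2231 + 192)/((-29 - 1*39) + (-2 + 5*(-2))) = 2423/((-29 - 39) + (-2 - 10)) = 2423/(-68 - 12) = 2423/(-80) = 2423*(-1/80) = -2423/80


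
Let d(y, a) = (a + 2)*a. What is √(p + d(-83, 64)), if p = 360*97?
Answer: 2*√9786 ≈ 197.85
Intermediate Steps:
d(y, a) = a*(2 + a) (d(y, a) = (2 + a)*a = a*(2 + a))
p = 34920
√(p + d(-83, 64)) = √(34920 + 64*(2 + 64)) = √(34920 + 64*66) = √(34920 + 4224) = √39144 = 2*√9786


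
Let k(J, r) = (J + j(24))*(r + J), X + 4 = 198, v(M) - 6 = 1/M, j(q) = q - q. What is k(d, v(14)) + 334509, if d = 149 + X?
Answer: 908481/2 ≈ 4.5424e+5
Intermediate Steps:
j(q) = 0
v(M) = 6 + 1/M
X = 194 (X = -4 + 198 = 194)
d = 343 (d = 149 + 194 = 343)
k(J, r) = J*(J + r) (k(J, r) = (J + 0)*(r + J) = J*(J + r))
k(d, v(14)) + 334509 = 343*(343 + (6 + 1/14)) + 334509 = 343*(343 + 85/14) + 334509 = 343*(4887/14) + 334509 = 239463/2 + 334509 = 908481/2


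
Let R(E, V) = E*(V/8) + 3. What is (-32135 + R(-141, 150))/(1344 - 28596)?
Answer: 139103/109008 ≈ 1.2761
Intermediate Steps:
R(E, V) = 3 + E*V/8 (R(E, V) = E*(V*(1/8)) + 3 = E*(V/8) + 3 = E*V/8 + 3 = 3 + E*V/8)
(-32135 + R(-141, 150))/(1344 - 28596) = (-32135 + (3 + (1/8)*(-141)*150))/(1344 - 28596) = (-32135 + (3 - 10575/4))/(-27252) = (-32135 - 10563/4)*(-1/27252) = -139103/4*(-1/27252) = 139103/109008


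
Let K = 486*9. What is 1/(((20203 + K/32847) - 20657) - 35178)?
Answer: -10949/390133310 ≈ -2.8065e-5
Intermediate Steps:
K = 4374
1/(((20203 + K/32847) - 20657) - 35178) = 1/(((20203 + 4374/32847) - 20657) - 35178) = 1/(((20203 + 4374*(1/32847)) - 20657) - 35178) = 1/(((20203 + 1458/10949) - 20657) - 35178) = 1/((221204105/10949 - 20657) - 35178) = 1/(-4969388/10949 - 35178) = 1/(-390133310/10949) = -10949/390133310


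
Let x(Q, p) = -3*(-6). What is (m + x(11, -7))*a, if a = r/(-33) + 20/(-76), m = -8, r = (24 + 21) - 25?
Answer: -5450/627 ≈ -8.6922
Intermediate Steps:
x(Q, p) = 18
r = 20 (r = 45 - 25 = 20)
a = -545/627 (a = 20/(-33) + 20/(-76) = 20*(-1/33) + 20*(-1/76) = -20/33 - 5/19 = -545/627 ≈ -0.86922)
(m + x(11, -7))*a = (-8 + 18)*(-545/627) = 10*(-545/627) = -5450/627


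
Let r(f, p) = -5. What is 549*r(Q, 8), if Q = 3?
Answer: -2745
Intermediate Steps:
549*r(Q, 8) = 549*(-5) = -2745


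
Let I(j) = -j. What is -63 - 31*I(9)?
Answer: 216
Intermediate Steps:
-63 - 31*I(9) = -63 - (-31)*9 = -63 - 31*(-9) = -63 + 279 = 216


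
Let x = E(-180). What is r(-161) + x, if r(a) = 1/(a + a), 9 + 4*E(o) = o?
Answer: -30431/644 ≈ -47.253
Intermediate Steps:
E(o) = -9/4 + o/4
x = -189/4 (x = -9/4 + (1/4)*(-180) = -9/4 - 45 = -189/4 ≈ -47.250)
r(a) = 1/(2*a)
r(-161) + x = (1/2)/(-161) - 189/4 = (1/2)*(-1/161) - 189/4 = -1/322 - 189/4 = -30431/644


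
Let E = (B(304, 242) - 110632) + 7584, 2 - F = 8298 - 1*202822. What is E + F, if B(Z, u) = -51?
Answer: 91427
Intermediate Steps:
F = 194526 (F = 2 - (8298 - 1*202822) = 2 - (8298 - 202822) = 2 - 1*(-194524) = 2 + 194524 = 194526)
E = -103099 (E = (-51 - 110632) + 7584 = -110683 + 7584 = -103099)
E + F = -103099 + 194526 = 91427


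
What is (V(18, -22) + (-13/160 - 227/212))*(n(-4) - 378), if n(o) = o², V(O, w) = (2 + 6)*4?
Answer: -47347971/4240 ≈ -11167.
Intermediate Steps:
V(O, w) = 32 (V(O, w) = 8*4 = 32)
(V(18, -22) + (-13/160 - 227/212))*(n(-4) - 378) = (32 + (-13/160 - 227/212))*((-4)² - 378) = (32 + (-13*1/160 - 227*1/212))*(16 - 378) = (32 + (-13/160 - 227/212))*(-362) = (32 - 9769/8480)*(-362) = (261591/8480)*(-362) = -47347971/4240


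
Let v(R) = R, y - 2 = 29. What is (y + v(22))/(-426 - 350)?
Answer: -53/776 ≈ -0.068299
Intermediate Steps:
y = 31 (y = 2 + 29 = 31)
(y + v(22))/(-426 - 350) = (31 + 22)/(-426 - 350) = 53/(-776) = 53*(-1/776) = -53/776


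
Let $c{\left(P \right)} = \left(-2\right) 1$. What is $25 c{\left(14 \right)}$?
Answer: $-50$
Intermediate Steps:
$c{\left(P \right)} = -2$
$25 c{\left(14 \right)} = 25 \left(-2\right) = -50$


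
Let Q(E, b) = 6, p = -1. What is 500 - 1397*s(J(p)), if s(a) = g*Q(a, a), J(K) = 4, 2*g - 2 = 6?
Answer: -33028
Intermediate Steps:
g = 4 (g = 1 + (1/2)*6 = 1 + 3 = 4)
s(a) = 24 (s(a) = 4*6 = 24)
500 - 1397*s(J(p)) = 500 - 1397*24 = 500 - 33528 = -33028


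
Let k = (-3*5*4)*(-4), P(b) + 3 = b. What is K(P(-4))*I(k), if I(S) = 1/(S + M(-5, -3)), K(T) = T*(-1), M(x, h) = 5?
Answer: 1/35 ≈ 0.028571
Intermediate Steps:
P(b) = -3 + b
K(T) = -T
k = 240 (k = -15*4*(-4) = -60*(-4) = 240)
I(S) = 1/(5 + S) (I(S) = 1/(S + 5) = 1/(5 + S))
K(P(-4))*I(k) = (-(-3 - 4))/(5 + 240) = -1*(-7)/245 = 7*(1/245) = 1/35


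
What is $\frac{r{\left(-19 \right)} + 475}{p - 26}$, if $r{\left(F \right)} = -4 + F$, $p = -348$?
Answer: $- \frac{226}{187} \approx -1.2086$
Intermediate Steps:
$\frac{r{\left(-19 \right)} + 475}{p - 26} = \frac{\left(-4 - 19\right) + 475}{-348 - 26} = \frac{-23 + 475}{-374} = 452 \left(- \frac{1}{374}\right) = - \frac{226}{187}$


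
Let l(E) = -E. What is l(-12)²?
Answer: 144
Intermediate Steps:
l(-12)² = (-1*(-12))² = 12² = 144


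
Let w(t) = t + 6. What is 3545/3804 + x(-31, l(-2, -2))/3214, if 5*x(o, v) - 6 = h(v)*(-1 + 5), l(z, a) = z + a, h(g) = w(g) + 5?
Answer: 28548743/30565140 ≈ 0.93403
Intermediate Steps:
w(t) = 6 + t
h(g) = 11 + g (h(g) = (6 + g) + 5 = 11 + g)
l(z, a) = a + z
x(o, v) = 10 + 4*v/5 (x(o, v) = 6/5 + ((11 + v)*(-1 + 5))/5 = 6/5 + ((11 + v)*4)/5 = 6/5 + (44 + 4*v)/5 = 6/5 + (44/5 + 4*v/5) = 10 + 4*v/5)
3545/3804 + x(-31, l(-2, -2))/3214 = 3545/3804 + (10 + 4*(-2 - 2)/5)/3214 = 3545*(1/3804) + (10 + (4/5)*(-4))*(1/3214) = 3545/3804 + (10 - 16/5)*(1/3214) = 3545/3804 + (34/5)*(1/3214) = 3545/3804 + 17/8035 = 28548743/30565140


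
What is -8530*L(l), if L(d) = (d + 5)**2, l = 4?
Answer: -690930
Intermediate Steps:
L(d) = (5 + d)**2
-8530*L(l) = -8530*(5 + 4)**2 = -8530*9**2 = -8530*81 = -690930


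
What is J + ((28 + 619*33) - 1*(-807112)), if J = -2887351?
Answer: -2059784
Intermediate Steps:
J + ((28 + 619*33) - 1*(-807112)) = -2887351 + ((28 + 619*33) - 1*(-807112)) = -2887351 + ((28 + 20427) + 807112) = -2887351 + (20455 + 807112) = -2887351 + 827567 = -2059784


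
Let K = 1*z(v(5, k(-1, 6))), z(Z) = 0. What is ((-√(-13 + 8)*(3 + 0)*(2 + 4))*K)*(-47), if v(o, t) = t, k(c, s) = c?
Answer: 0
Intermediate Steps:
K = 0 (K = 1*0 = 0)
((-√(-13 + 8)*(3 + 0)*(2 + 4))*K)*(-47) = (-√(-13 + 8)*(3 + 0)*(2 + 4)*0)*(-47) = (-√(-5)*3*6*0)*(-47) = (-I*√5*18*0)*(-47) = (-18*I*√5*0)*(-47) = 0*(-47) = 0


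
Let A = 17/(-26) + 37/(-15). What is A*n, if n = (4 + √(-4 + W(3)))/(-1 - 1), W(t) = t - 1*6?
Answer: 1217/195 + 1217*I*√7/780 ≈ 6.241 + 4.1281*I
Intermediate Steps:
W(t) = -6 + t (W(t) = t - 6 = -6 + t)
n = -2 - I*√7/2 (n = (4 + √(-4 + (-6 + 3)))/(-1 - 1) = (4 + √(-4 - 3))/(-2) = (4 + √(-7))*(-½) = (4 + I*√7)*(-½) = -2 - I*√7/2 ≈ -2.0 - 1.3229*I)
A = -1217/390 (A = 17*(-1/26) + 37*(-1/15) = -17/26 - 37/15 = -1217/390 ≈ -3.1205)
A*n = -1217*(-2 - I*√7/2)/390 = 1217/195 + 1217*I*√7/780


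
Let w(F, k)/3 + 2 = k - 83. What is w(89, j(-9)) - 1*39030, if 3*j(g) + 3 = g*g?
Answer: -39207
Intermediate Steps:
j(g) = -1 + g**2/3 (j(g) = -1 + (g*g)/3 = -1 + g**2/3)
w(F, k) = -255 + 3*k (w(F, k) = -6 + 3*(k - 83) = -6 + 3*(-83 + k) = -6 + (-249 + 3*k) = -255 + 3*k)
w(89, j(-9)) - 1*39030 = (-255 + 3*(-1 + (1/3)*(-9)**2)) - 1*39030 = (-255 + 3*(-1 + (1/3)*81)) - 39030 = (-255 + 3*(-1 + 27)) - 39030 = (-255 + 3*26) - 39030 = (-255 + 78) - 39030 = -177 - 39030 = -39207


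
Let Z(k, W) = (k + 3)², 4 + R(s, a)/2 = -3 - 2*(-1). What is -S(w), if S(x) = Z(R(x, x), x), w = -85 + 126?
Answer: -49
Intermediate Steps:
w = 41
R(s, a) = -10 (R(s, a) = -8 + 2*(-3 - 2*(-1)) = -8 + 2*(-3 + 2) = -8 + 2*(-1) = -8 - 2 = -10)
Z(k, W) = (3 + k)²
S(x) = 49 (S(x) = (3 - 10)² = (-7)² = 49)
-S(w) = -1*49 = -49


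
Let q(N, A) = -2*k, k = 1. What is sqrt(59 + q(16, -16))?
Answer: sqrt(57) ≈ 7.5498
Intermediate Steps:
q(N, A) = -2 (q(N, A) = -2*1 = -2)
sqrt(59 + q(16, -16)) = sqrt(59 - 2) = sqrt(57)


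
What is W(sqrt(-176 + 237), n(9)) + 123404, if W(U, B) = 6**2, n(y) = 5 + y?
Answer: 123440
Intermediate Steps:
W(U, B) = 36
W(sqrt(-176 + 237), n(9)) + 123404 = 36 + 123404 = 123440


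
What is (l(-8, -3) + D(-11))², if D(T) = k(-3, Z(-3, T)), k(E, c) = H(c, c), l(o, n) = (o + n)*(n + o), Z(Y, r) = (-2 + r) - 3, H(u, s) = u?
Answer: 11025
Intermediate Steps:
Z(Y, r) = -5 + r
l(o, n) = (n + o)² (l(o, n) = (n + o)*(n + o) = (n + o)²)
k(E, c) = c
D(T) = -5 + T
(l(-8, -3) + D(-11))² = ((-3 - 8)² + (-5 - 11))² = ((-11)² - 16)² = (121 - 16)² = 105² = 11025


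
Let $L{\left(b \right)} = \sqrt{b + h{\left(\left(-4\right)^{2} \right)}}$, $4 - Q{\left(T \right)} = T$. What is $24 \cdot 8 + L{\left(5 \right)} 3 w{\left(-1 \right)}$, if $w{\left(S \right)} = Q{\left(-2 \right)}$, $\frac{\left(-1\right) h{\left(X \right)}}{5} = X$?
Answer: $192 + 90 i \sqrt{3} \approx 192.0 + 155.88 i$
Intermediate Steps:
$Q{\left(T \right)} = 4 - T$
$h{\left(X \right)} = - 5 X$
$L{\left(b \right)} = \sqrt{-80 + b}$ ($L{\left(b \right)} = \sqrt{b - 5 \left(-4\right)^{2}} = \sqrt{b - 80} = \sqrt{-80 + b}$)
$w{\left(S \right)} = 6$ ($w{\left(S \right)} = 4 - -2 = 4 + 2 = 6$)
$24 \cdot 8 + L{\left(5 \right)} 3 w{\left(-1 \right)} = 24 \cdot 8 + \sqrt{-80 + 5} \cdot 3 \cdot 6 = 192 + \sqrt{-75} \cdot 3 \cdot 6 = 192 + 5 i \sqrt{3} \cdot 3 \cdot 6 = 192 + 15 i \sqrt{3} \cdot 6 = 192 + 90 i \sqrt{3}$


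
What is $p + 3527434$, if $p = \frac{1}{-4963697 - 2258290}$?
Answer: $\frac{25475082491357}{7221987} \approx 3.5274 \cdot 10^{6}$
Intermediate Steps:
$p = - \frac{1}{7221987}$ ($p = \frac{1}{-7221987} = - \frac{1}{7221987} \approx -1.3847 \cdot 10^{-7}$)
$p + 3527434 = - \frac{1}{7221987} + 3527434 = \frac{25475082491357}{7221987}$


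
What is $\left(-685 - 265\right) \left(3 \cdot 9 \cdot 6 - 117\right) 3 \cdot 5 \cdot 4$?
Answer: $-2565000$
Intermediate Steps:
$\left(-685 - 265\right) \left(3 \cdot 9 \cdot 6 - 117\right) 3 \cdot 5 \cdot 4 = - 950 \left(27 \cdot 6 - 117\right) 15 \cdot 4 = - 950 \left(162 - 117\right) 60 = \left(-950\right) 45 \cdot 60 = \left(-42750\right) 60 = -2565000$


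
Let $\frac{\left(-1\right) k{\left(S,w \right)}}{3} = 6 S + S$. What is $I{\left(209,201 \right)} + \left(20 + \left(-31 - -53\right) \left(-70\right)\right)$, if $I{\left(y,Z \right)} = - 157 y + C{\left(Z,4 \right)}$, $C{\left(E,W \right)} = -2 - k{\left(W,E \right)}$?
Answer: $-34251$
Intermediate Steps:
$k{\left(S,w \right)} = - 21 S$ ($k{\left(S,w \right)} = - 3 \left(6 S + S\right) = - 3 \cdot 7 S = - 21 S$)
$C{\left(E,W \right)} = -2 + 21 W$ ($C{\left(E,W \right)} = -2 - - 21 W = -2 + 21 W$)
$I{\left(y,Z \right)} = 82 - 157 y$ ($I{\left(y,Z \right)} = - 157 y + \left(-2 + 21 \cdot 4\right) = - 157 y + \left(-2 + 84\right) = - 157 y + 82 = 82 - 157 y$)
$I{\left(209,201 \right)} + \left(20 + \left(-31 - -53\right) \left(-70\right)\right) = \left(82 - 32813\right) + \left(20 + \left(-31 - -53\right) \left(-70\right)\right) = \left(82 - 32813\right) + \left(20 + \left(-31 + 53\right) \left(-70\right)\right) = -32731 + \left(20 + 22 \left(-70\right)\right) = -32731 + \left(20 - 1540\right) = -32731 - 1520 = -34251$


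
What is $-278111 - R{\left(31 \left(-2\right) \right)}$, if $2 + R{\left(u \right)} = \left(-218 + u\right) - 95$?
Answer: $-277734$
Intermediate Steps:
$R{\left(u \right)} = -315 + u$ ($R{\left(u \right)} = -2 + \left(\left(-218 + u\right) - 95\right) = -2 + \left(-313 + u\right) = -315 + u$)
$-278111 - R{\left(31 \left(-2\right) \right)} = -278111 - \left(-315 + 31 \left(-2\right)\right) = -278111 - \left(-315 - 62\right) = -278111 - -377 = -278111 + 377 = -277734$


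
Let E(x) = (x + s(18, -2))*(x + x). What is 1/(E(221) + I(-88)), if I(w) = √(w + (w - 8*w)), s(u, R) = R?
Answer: 16133/1561642046 - √33/2342463069 ≈ 1.0328e-5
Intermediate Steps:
E(x) = 2*x*(-2 + x) (E(x) = (x - 2)*(x + x) = (-2 + x)*(2*x) = 2*x*(-2 + x))
I(w) = √6*√(-w) (I(w) = √(w - 7*w) = √(-6*w) = √6*√(-w))
1/(E(221) + I(-88)) = 1/(2*221*(-2 + 221) + √6*√(-1*(-88))) = 1/(2*221*219 + √6*√88) = 1/(96798 + √6*(2*√22)) = 1/(96798 + 4*√33)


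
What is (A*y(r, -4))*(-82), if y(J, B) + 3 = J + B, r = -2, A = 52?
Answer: 38376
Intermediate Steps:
y(J, B) = -3 + B + J (y(J, B) = -3 + (J + B) = -3 + (B + J) = -3 + B + J)
(A*y(r, -4))*(-82) = (52*(-3 - 4 - 2))*(-82) = (52*(-9))*(-82) = -468*(-82) = 38376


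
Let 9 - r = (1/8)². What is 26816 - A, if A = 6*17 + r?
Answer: 1709121/64 ≈ 26705.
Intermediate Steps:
r = 575/64 (r = 9 - (1/8)² = 9 - (⅛)² = 9 - 1*1/64 = 9 - 1/64 = 575/64 ≈ 8.9844)
A = 7103/64 (A = 6*17 + 575/64 = 102 + 575/64 = 7103/64 ≈ 110.98)
26816 - A = 26816 - 1*7103/64 = 26816 - 7103/64 = 1709121/64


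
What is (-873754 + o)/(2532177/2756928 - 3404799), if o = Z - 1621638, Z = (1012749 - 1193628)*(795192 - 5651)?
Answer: 131242529961422656/3128927721765 ≈ 41945.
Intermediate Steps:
Z = -142811386539 (Z = -180879*789541 = -142811386539)
o = -142813008177 (o = -142811386539 - 1621638 = -142813008177)
(-873754 + o)/(2532177/2756928 - 3404799) = (-873754 - 142813008177)/(2532177/2756928 - 3404799) = -142813881931/(2532177*(1/2756928) - 3404799) = -142813881931/(844059/918976 - 3404799) = -142813881931/(-3128927721765/918976) = -142813881931*(-918976/3128927721765) = 131242529961422656/3128927721765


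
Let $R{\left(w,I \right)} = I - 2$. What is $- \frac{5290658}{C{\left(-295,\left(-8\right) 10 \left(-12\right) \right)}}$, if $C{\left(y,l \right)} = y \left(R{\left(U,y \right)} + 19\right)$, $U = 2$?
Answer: $- \frac{2645329}{41005} \approx -64.512$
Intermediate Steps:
$R{\left(w,I \right)} = -2 + I$
$C{\left(y,l \right)} = y \left(17 + y\right)$ ($C{\left(y,l \right)} = y \left(\left(-2 + y\right) + 19\right) = y \left(17 + y\right)$)
$- \frac{5290658}{C{\left(-295,\left(-8\right) 10 \left(-12\right) \right)}} = - \frac{5290658}{\left(-295\right) \left(17 - 295\right)} = - \frac{5290658}{\left(-295\right) \left(-278\right)} = - \frac{5290658}{82010} = \left(-5290658\right) \frac{1}{82010} = - \frac{2645329}{41005}$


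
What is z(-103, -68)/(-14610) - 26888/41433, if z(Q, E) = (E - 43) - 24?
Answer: -25816015/40355742 ≈ -0.63971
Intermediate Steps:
z(Q, E) = -67 + E (z(Q, E) = (-43 + E) - 24 = -67 + E)
z(-103, -68)/(-14610) - 26888/41433 = (-67 - 68)/(-14610) - 26888/41433 = -135*(-1/14610) - 26888*1/41433 = 9/974 - 26888/41433 = -25816015/40355742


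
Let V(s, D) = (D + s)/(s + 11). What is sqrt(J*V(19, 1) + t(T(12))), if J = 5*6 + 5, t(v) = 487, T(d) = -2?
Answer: sqrt(4593)/3 ≈ 22.591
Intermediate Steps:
V(s, D) = (D + s)/(11 + s)
J = 35 (J = 30 + 5 = 35)
sqrt(J*V(19, 1) + t(T(12))) = sqrt(35*((1 + 19)/(11 + 19)) + 487) = sqrt(35*(20/30) + 487) = sqrt(35*((1/30)*20) + 487) = sqrt(35*(2/3) + 487) = sqrt(70/3 + 487) = sqrt(1531/3) = sqrt(4593)/3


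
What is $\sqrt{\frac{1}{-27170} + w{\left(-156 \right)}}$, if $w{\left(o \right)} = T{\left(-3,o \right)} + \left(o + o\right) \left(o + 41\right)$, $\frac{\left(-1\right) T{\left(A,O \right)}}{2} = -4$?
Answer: $\frac{\sqrt{26492840976030}}{27170} \approx 189.44$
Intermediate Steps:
$T{\left(A,O \right)} = 8$ ($T{\left(A,O \right)} = \left(-2\right) \left(-4\right) = 8$)
$w{\left(o \right)} = 8 + 2 o \left(41 + o\right)$ ($w{\left(o \right)} = 8 + \left(o + o\right) \left(o + 41\right) = 8 + 2 o \left(41 + o\right)$)
$\sqrt{\frac{1}{-27170} + w{\left(-156 \right)}} = \sqrt{\frac{1}{-27170} + \left(8 + 2 \left(-156\right)^{2} + 82 \left(-156\right)\right)} = \sqrt{- \frac{1}{27170} + \left(8 + 2 \cdot 24336 - 12792\right)} = \sqrt{- \frac{1}{27170} + \left(8 + 48672 - 12792\right)} = \sqrt{- \frac{1}{27170} + 35888} = \sqrt{\frac{975076959}{27170}} = \frac{\sqrt{26492840976030}}{27170}$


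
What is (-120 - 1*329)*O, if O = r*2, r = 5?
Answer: -4490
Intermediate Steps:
O = 10 (O = 5*2 = 10)
(-120 - 1*329)*O = (-120 - 1*329)*10 = (-120 - 329)*10 = -449*10 = -4490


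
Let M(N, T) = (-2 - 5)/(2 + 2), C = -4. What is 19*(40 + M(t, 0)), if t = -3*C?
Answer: 2907/4 ≈ 726.75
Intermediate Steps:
t = 12 (t = -3*(-4) = 12)
M(N, T) = -7/4
19*(40 + M(t, 0)) = 19*(40 - 7/4) = 19*(153/4) = 2907/4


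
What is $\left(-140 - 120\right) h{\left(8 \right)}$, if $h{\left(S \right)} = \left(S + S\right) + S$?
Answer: $-6240$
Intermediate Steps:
$h{\left(S \right)} = 3 S$ ($h{\left(S \right)} = 2 S + S = 3 S$)
$\left(-140 - 120\right) h{\left(8 \right)} = \left(-140 - 120\right) 3 \cdot 8 = \left(-260\right) 24 = -6240$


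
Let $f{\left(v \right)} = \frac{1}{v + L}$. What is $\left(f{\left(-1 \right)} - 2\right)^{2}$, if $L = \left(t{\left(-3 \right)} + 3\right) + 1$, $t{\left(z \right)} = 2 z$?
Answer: $\frac{49}{9} \approx 5.4444$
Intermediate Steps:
$L = -2$ ($L = \left(2 \left(-3\right) + 3\right) + 1 = \left(-6 + 3\right) + 1 = -3 + 1 = -2$)
$f{\left(v \right)} = \frac{1}{-2 + v}$ ($f{\left(v \right)} = \frac{1}{v - 2} = \frac{1}{-2 + v}$)
$\left(f{\left(-1 \right)} - 2\right)^{2} = \left(\frac{1}{-2 - 1} - 2\right)^{2} = \left(\frac{1}{-3} - 2\right)^{2} = \left(- \frac{1}{3} - 2\right)^{2} = \left(- \frac{7}{3}\right)^{2} = \frac{49}{9}$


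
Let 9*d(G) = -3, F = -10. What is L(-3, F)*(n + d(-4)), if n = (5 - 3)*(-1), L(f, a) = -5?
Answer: 35/3 ≈ 11.667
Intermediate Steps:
n = -2 (n = 2*(-1) = -2)
d(G) = -1/3 (d(G) = (1/9)*(-3) = -1/3)
L(-3, F)*(n + d(-4)) = -5*(-2 - 1/3) = -5*(-7/3) = 35/3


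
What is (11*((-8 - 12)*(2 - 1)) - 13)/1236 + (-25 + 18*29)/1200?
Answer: 9297/41200 ≈ 0.22566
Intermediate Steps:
(11*((-8 - 12)*(2 - 1)) - 13)/1236 + (-25 + 18*29)/1200 = (11*(-20*1) - 13)*(1/1236) + (-25 + 522)*(1/1200) = (11*(-20) - 13)*(1/1236) + 497*(1/1200) = (-220 - 13)*(1/1236) + 497/1200 = -233*1/1236 + 497/1200 = -233/1236 + 497/1200 = 9297/41200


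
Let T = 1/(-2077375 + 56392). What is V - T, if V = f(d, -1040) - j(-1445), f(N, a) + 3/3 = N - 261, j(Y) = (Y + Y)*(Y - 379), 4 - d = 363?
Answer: -10654583977322/2020983 ≈ -5.2720e+6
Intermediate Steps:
d = -359 (d = 4 - 1*363 = 4 - 363 = -359)
j(Y) = 2*Y*(-379 + Y) (j(Y) = (2*Y)*(-379 + Y) = 2*Y*(-379 + Y))
f(N, a) = -262 + N (f(N, a) = -1 + (N - 261) = -1 + (-261 + N) = -262 + N)
V = -5271981 (V = (-262 - 359) - 2*(-1445)*(-379 - 1445) = -621 - 2*(-1445)*(-1824) = -621 - 1*5271360 = -621 - 5271360 = -5271981)
T = -1/2020983 (T = 1/(-2020983) = -1/2020983 ≈ -4.9481e-7)
V - T = -5271981 - 1*(-1/2020983) = -5271981 + 1/2020983 = -10654583977322/2020983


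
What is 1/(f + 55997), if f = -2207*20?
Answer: 1/11857 ≈ 8.4338e-5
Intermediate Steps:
f = -44140
1/(f + 55997) = 1/(-44140 + 55997) = 1/11857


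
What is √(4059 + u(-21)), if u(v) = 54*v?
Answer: 15*√13 ≈ 54.083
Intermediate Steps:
√(4059 + u(-21)) = √(4059 + 54*(-21)) = √(4059 - 1134) = √2925 = 15*√13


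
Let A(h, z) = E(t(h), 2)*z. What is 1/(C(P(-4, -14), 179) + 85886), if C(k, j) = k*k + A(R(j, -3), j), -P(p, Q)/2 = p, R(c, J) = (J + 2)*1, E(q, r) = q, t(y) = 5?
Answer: 1/86845 ≈ 1.1515e-5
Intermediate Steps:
R(c, J) = 2 + J (R(c, J) = (2 + J)*1 = 2 + J)
A(h, z) = 5*z
P(p, Q) = -2*p
C(k, j) = k² + 5*j (C(k, j) = k*k + 5*j = k² + 5*j)
1/(C(P(-4, -14), 179) + 85886) = 1/(((-2*(-4))² + 5*179) + 85886) = 1/((8² + 895) + 85886) = 1/((64 + 895) + 85886) = 1/(959 + 85886) = 1/86845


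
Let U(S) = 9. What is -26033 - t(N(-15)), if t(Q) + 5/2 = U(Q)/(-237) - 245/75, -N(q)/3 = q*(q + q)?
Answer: -61684453/2370 ≈ -26027.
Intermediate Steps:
N(q) = -6*q² (N(q) = -3*q*(q + q) = -3*q*2*q = -6*q²)
t(Q) = -13757/2370 (t(Q) = -5/2 + (9/(-237) - 245/75) = -5/2 + (9*(-1/237) - 245*1/75) = -5/2 + (-3/79 - 49/15) = -5/2 - 3916/1185 = -13757/2370)
-26033 - t(N(-15)) = -26033 - 1*(-13757/2370) = -26033 + 13757/2370 = -61684453/2370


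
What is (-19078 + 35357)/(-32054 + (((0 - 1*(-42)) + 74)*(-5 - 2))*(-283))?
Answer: 16279/197742 ≈ 0.082324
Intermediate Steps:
(-19078 + 35357)/(-32054 + (((0 - 1*(-42)) + 74)*(-5 - 2))*(-283)) = 16279/(-32054 + (((0 + 42) + 74)*(-7))*(-283)) = 16279/(-32054 + ((42 + 74)*(-7))*(-283)) = 16279/(-32054 + (116*(-7))*(-283)) = 16279/(-32054 - 812*(-283)) = 16279/(-32054 + 229796) = 16279/197742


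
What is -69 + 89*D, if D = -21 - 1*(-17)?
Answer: -425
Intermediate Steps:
D = -4 (D = -21 + 17 = -4)
-69 + 89*D = -69 + 89*(-4) = -69 - 356 = -425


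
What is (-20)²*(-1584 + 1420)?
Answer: -65600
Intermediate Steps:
(-20)²*(-1584 + 1420) = 400*(-164) = -65600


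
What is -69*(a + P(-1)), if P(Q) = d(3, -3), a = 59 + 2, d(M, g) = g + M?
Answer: -4209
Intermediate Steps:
d(M, g) = M + g
a = 61
P(Q) = 0 (P(Q) = 3 - 3 = 0)
-69*(a + P(-1)) = -69*(61 + 0) = -69*61 = -4209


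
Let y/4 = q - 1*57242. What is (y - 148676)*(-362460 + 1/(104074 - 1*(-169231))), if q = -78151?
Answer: 68377437314624152/273305 ≈ 2.5019e+11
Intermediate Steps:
y = -541572 (y = 4*(-78151 - 1*57242) = 4*(-78151 - 57242) = 4*(-135393) = -541572)
(y - 148676)*(-362460 + 1/(104074 - 1*(-169231))) = (-541572 - 148676)*(-362460 + 1/(104074 - 1*(-169231))) = -690248*(-362460 + 1/(104074 + 169231)) = -690248*(-362460 + 1/273305) = -690248*(-99062130299/273305) = 68377437314624152/273305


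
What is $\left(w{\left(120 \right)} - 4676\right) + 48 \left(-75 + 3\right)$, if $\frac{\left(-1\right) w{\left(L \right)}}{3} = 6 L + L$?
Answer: $-10652$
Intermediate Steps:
$w{\left(L \right)} = - 21 L$ ($w{\left(L \right)} = - 3 \left(6 L + L\right) = - 3 \cdot 7 L = - 21 L$)
$\left(w{\left(120 \right)} - 4676\right) + 48 \left(-75 + 3\right) = \left(\left(-21\right) 120 - 4676\right) + 48 \left(-75 + 3\right) = \left(-2520 - 4676\right) + 48 \left(-72\right) = -7196 - 3456 = -10652$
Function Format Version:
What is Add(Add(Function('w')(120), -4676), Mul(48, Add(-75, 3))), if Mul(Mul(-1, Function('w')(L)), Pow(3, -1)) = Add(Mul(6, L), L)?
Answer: -10652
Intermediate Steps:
Function('w')(L) = Mul(-21, L) (Function('w')(L) = Mul(-3, Add(Mul(6, L), L)) = Mul(-3, Mul(7, L)) = Mul(-21, L))
Add(Add(Function('w')(120), -4676), Mul(48, Add(-75, 3))) = Add(Add(Mul(-21, 120), -4676), Mul(48, Add(-75, 3))) = Add(Add(-2520, -4676), Mul(48, -72)) = Add(-7196, -3456) = -10652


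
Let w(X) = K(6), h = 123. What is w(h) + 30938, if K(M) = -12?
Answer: 30926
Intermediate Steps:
w(X) = -12
w(h) + 30938 = -12 + 30938 = 30926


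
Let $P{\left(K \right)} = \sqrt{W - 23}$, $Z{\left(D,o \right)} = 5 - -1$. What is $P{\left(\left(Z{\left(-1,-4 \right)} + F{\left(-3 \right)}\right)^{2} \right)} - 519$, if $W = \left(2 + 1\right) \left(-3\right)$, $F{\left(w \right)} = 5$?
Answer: $-519 + 4 i \sqrt{2} \approx -519.0 + 5.6569 i$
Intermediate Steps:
$W = -9$ ($W = 3 \left(-3\right) = -9$)
$Z{\left(D,o \right)} = 6$ ($Z{\left(D,o \right)} = 5 + 1 = 6$)
$P{\left(K \right)} = 4 i \sqrt{2}$ ($P{\left(K \right)} = \sqrt{-9 - 23} = \sqrt{-32} = 4 i \sqrt{2}$)
$P{\left(\left(Z{\left(-1,-4 \right)} + F{\left(-3 \right)}\right)^{2} \right)} - 519 = 4 i \sqrt{2} - 519 = -519 + 4 i \sqrt{2}$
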